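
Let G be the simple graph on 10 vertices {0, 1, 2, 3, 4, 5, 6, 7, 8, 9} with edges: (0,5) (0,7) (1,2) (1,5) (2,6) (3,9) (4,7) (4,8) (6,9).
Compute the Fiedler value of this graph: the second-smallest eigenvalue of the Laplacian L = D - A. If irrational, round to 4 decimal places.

With the vertex order [0, 1, 2, 3, 4, 5, 6, 7, 8, 9], the degrees are [2, 2, 2, 1, 2, 2, 2, 2, 1, 2], giving D = diag(2, 2, 2, 1, 2, 2, 2, 2, 1, 2) and L = D - A. The sorted Laplacian eigenvalues are [0, 0.0979, 0.3820, 0.8244, 1.3820, 2, 2.6180, 3.1756, 3.6180, 3.9021]; the algebraic connectivity is the second entry, 0.0979.

0.0979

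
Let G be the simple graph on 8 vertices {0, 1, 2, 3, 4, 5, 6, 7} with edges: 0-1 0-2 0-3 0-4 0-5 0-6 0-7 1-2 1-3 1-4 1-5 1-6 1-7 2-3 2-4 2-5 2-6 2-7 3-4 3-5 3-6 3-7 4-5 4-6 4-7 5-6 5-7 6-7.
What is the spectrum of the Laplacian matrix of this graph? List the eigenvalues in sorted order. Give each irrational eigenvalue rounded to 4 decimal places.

[0, 8, 8, 8, 8, 8, 8, 8]

Reading degrees in the order [0, 1, 2, 3, 4, 5, 6, 7] gives [7, 7, 7, 7, 7, 7, 7, 7]; set D = diag(7, 7, 7, 7, 7, 7, 7, 7) and form L = D - A. The multiplicity of 0 as a Laplacian eigenvalue equals the number of connected components. The largest eigenvalue, 8, is at most the vertex count 8.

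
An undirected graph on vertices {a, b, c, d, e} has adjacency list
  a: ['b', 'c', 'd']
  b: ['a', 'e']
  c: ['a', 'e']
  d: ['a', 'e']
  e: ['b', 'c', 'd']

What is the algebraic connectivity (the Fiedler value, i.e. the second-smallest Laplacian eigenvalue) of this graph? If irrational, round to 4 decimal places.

2

Each diagonal entry of L is the vertex degree and each off-diagonal entry is -1 where an edge is present, 0 otherwise; in the order [a, b, c, d, e] the diagonal is [3, 2, 2, 2, 3]. The smallest Laplacian eigenvalue is always 0. The next one, lambda_2 = 2, measures how hard the graph is to disconnect: larger values mean better connectivity. By the matrix-tree theorem the graph has (1/5) * product of the nonzero eigenvalues = 12 spanning trees. The eigenvalues sum to 12, which equals trace(L) = 2|E|.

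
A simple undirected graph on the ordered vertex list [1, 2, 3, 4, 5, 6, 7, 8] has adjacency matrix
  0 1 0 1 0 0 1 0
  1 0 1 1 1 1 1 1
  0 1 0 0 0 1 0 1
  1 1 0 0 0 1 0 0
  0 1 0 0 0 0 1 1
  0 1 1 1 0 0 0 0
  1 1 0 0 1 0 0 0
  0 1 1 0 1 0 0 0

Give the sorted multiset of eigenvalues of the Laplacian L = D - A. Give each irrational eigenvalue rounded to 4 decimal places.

[0, 1.7530, 1.7530, 3.4450, 3.4450, 4.8019, 4.8019, 8]

Each diagonal entry of L is the vertex degree and each off-diagonal entry is -1 where an edge is present, 0 otherwise; in the order [1, 2, 3, 4, 5, 6, 7, 8] the diagonal is [3, 7, 3, 3, 3, 3, 3, 3]. The multiplicity of 0 as a Laplacian eigenvalue equals the number of connected components. The single zero eigenvalue shows the graph is connected. By the matrix-tree theorem the graph has (1/8) * product of the nonzero eigenvalues = 841 spanning trees.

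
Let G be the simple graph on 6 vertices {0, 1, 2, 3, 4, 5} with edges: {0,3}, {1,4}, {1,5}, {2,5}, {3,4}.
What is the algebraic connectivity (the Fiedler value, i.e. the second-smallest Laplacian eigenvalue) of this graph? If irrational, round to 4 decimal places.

With the vertex order [0, 1, 2, 3, 4, 5], the degrees are [1, 2, 1, 2, 2, 2], giving D = diag(1, 2, 1, 2, 2, 2) and L = D - A. The smallest Laplacian eigenvalue is always 0. The next one, lambda_2 = 0.2679, measures how hard the graph is to disconnect: larger values mean better connectivity. The eigenvalues sum to 10, which equals trace(L) = 2|E|.

0.2679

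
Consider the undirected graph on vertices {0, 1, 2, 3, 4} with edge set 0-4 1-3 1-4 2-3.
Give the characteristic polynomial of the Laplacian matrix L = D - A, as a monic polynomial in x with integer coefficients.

With the vertex order [0, 1, 2, 3, 4], the degrees are [1, 2, 1, 2, 2], giving D = diag(1, 2, 1, 2, 2) and L = D - A. Computing det(xI - L) by cofactor expansion (or equivalently via sum-over-permutations) gives x^5 - 8x^4 + 21x^3 - 20x^2 + 5x. The coefficient of x^4 equals -trace(L) = -8, matching the sum of degrees. There is one zero in the spectrum, matching the 1 component.

x^5 - 8x^4 + 21x^3 - 20x^2 + 5x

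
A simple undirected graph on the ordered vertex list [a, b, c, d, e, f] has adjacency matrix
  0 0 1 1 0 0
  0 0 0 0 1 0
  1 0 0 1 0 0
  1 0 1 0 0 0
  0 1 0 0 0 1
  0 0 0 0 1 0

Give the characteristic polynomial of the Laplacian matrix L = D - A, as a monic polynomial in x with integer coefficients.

With the vertex order [a, b, c, d, e, f], the degrees are [2, 1, 2, 2, 2, 1], giving D = diag(2, 1, 2, 2, 2, 1) and L = D - A. L has integer entries, so p(x) = det(xI - L) has integer coefficients. Expanding the determinant yields x^6 - 10x^5 + 36x^4 - 54x^3 + 27x^2. The constant term is 0 because L is singular (the all-ones vector lies in its kernel).

x^6 - 10x^5 + 36x^4 - 54x^3 + 27x^2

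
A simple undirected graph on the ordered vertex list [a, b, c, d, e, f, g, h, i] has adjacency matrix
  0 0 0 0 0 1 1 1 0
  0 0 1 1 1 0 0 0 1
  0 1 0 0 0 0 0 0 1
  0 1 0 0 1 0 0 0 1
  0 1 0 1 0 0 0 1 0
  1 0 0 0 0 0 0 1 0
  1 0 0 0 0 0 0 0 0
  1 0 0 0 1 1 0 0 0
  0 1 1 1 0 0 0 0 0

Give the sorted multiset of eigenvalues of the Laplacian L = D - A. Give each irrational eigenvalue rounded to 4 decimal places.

[0, 0.2420, 1.0878, 1.9026, 3, 3.7135, 4.1909, 4.6645, 5.1987]

Reading degrees in the order [a, b, c, d, e, f, g, h, i] gives [3, 4, 2, 3, 3, 2, 1, 3, 3]; set D = diag(3, 4, 2, 3, 3, 2, 1, 3, 3) and form L = D - A. The multiplicity of 0 as a Laplacian eigenvalue equals the number of connected components. The eigenvalues sum to 24, which equals trace(L) = 2|E|.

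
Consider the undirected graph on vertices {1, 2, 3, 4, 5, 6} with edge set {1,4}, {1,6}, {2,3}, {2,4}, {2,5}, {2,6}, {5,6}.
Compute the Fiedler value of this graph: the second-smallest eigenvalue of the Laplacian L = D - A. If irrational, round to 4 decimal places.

0.8817

Each diagonal entry of L is the vertex degree and each off-diagonal entry is -1 where an edge is present, 0 otherwise; in the order [1, 2, 3, 4, 5, 6] the diagonal is [2, 4, 1, 2, 2, 3]. The smallest Laplacian eigenvalue is always 0. The next one, lambda_2 = 0.8817, measures how hard the graph is to disconnect: larger values mean better connectivity. The largest eigenvalue, 5.2688, is at most the vertex count 6.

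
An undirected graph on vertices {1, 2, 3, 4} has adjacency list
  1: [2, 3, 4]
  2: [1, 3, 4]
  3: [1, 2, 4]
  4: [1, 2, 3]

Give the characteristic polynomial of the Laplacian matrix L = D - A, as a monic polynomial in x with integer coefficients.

x^4 - 12x^3 + 48x^2 - 64x

Reading degrees in the order [1, 2, 3, 4] gives [3, 3, 3, 3]; set D = diag(3, 3, 3, 3) and form L = D - A. L has integer entries, so p(x) = det(xI - L) has integer coefficients. Expanding the determinant yields x^4 - 12x^3 + 48x^2 - 64x. Since p(0) = det(-L) = 0, x divides p(x).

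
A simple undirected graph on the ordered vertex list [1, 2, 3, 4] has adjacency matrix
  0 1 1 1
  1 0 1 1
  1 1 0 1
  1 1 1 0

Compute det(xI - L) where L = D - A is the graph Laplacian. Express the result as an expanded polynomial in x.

x^4 - 12x^3 + 48x^2 - 64x

Reading degrees in the order [1, 2, 3, 4] gives [3, 3, 3, 3]; set D = diag(3, 3, 3, 3) and form L = D - A. L has integer entries, so p(x) = det(xI - L) has integer coefficients. Expanding the determinant yields x^4 - 12x^3 + 48x^2 - 64x. Since p(0) = det(-L) = 0, x divides p(x). The largest eigenvalue, 4, is at most the vertex count 4.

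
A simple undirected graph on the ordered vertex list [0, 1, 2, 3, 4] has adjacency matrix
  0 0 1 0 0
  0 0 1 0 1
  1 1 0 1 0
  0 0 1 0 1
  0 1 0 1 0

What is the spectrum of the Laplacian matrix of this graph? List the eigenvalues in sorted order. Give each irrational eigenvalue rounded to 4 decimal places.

[0, 0.8299, 2, 2.6889, 4.4812]

Reading degrees in the order [0, 1, 2, 3, 4] gives [1, 2, 3, 2, 2]; set D = diag(1, 2, 3, 2, 2) and form L = D - A. L is symmetric positive semidefinite, so every eigenvalue is real and nonnegative. The eigenvalues sum to 10, which equals trace(L) = 2|E|.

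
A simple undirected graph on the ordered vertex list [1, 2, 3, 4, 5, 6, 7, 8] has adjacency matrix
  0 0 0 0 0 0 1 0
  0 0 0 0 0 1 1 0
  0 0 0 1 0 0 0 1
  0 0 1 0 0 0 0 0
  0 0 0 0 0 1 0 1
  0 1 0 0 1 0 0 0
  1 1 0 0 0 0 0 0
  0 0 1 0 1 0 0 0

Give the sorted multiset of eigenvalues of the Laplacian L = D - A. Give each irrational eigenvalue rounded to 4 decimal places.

Each diagonal entry of L is the vertex degree and each off-diagonal entry is -1 where an edge is present, 0 otherwise; in the order [1, 2, 3, 4, 5, 6, 7, 8] the diagonal is [1, 2, 2, 1, 2, 2, 2, 2]. The multiplicity of 0 as a Laplacian eigenvalue equals the number of connected components. The single zero eigenvalue shows the graph is connected. The largest eigenvalue, 3.8478, is at most the vertex count 8.

[0, 0.1522, 0.5858, 1.2346, 2, 2.7654, 3.4142, 3.8478]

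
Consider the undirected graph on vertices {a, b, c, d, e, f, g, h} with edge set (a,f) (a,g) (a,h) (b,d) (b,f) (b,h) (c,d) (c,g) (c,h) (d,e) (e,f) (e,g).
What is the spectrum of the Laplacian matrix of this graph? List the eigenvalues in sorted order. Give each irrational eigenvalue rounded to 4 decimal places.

Each diagonal entry of L is the vertex degree and each off-diagonal entry is -1 where an edge is present, 0 otherwise; in the order [a, b, c, d, e, f, g, h] the diagonal is [3, 3, 3, 3, 3, 3, 3, 3]. L is symmetric positive semidefinite, so every eigenvalue is real and nonnegative. The single zero eigenvalue shows the graph is connected. The largest eigenvalue, 6, is at most the vertex count 8. There is one zero in the spectrum, matching the 1 component.

[0, 2, 2, 2, 4, 4, 4, 6]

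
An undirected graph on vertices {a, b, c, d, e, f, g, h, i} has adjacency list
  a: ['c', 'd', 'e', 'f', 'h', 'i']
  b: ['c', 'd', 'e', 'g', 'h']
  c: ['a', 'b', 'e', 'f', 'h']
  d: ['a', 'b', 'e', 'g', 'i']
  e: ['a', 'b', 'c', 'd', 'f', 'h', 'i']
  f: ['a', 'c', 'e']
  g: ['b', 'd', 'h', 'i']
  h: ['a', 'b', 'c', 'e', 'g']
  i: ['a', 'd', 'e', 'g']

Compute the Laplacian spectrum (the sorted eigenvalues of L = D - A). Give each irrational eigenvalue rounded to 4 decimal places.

Each diagonal entry of L is the vertex degree and each off-diagonal entry is -1 where an edge is present, 0 otherwise; in the order [a, b, c, d, e, f, g, h, i] the diagonal is [6, 5, 5, 5, 7, 3, 4, 5, 4]. L is symmetric positive semidefinite, so every eigenvalue is real and nonnegative. By the matrix-tree theorem the graph has (1/9) * product of the nonzero eigenvalues = 53424 spanning trees.

[0, 2.3292, 3.5493, 4.5824, 5.1963, 6, 6.4837, 7.6258, 8.2332]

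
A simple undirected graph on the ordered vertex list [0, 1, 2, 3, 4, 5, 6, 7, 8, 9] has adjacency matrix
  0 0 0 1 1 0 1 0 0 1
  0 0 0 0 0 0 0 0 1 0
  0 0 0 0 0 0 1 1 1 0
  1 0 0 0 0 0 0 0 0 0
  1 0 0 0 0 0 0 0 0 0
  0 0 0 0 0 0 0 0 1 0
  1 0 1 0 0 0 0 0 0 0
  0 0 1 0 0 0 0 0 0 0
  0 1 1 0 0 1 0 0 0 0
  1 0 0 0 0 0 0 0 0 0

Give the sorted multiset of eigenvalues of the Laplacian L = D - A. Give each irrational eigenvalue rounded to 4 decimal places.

[0, 0.1600, 0.5669, 1, 1, 1, 1.5488, 3.0612, 4.5184, 5.1446]

Each diagonal entry of L is the vertex degree and each off-diagonal entry is -1 where an edge is present, 0 otherwise; in the order [0, 1, 2, 3, 4, 5, 6, 7, 8, 9] the diagonal is [4, 1, 3, 1, 1, 1, 2, 1, 3, 1]. L is symmetric positive semidefinite, so every eigenvalue is real and nonnegative. The eigenvalues sum to 18, which equals trace(L) = 2|E|.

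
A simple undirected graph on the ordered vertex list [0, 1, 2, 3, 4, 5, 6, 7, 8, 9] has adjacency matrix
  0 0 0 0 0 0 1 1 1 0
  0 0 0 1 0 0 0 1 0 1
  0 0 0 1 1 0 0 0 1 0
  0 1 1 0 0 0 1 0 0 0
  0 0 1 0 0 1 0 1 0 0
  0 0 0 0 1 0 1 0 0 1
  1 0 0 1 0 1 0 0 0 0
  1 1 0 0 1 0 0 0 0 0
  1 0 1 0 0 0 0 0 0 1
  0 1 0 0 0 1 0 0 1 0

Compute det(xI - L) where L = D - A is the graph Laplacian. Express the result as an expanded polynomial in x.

With the vertex order [0, 1, 2, 3, 4, 5, 6, 7, 8, 9], the degrees are [3, 3, 3, 3, 3, 3, 3, 3, 3, 3], giving D = diag(3, 3, 3, 3, 3, 3, 3, 3, 3, 3) and L = D - A. The eigenvalues of L are [0, 2, 2, 2, 2, 2, 5, 5, 5, 5]; the characteristic polynomial is the product of (x - lambda_i), which multiplies out to x^10 - 30x^9 + 390x^8 - 2880x^7 + 13305x^6 - 39882x^5 + 77640x^4 - 94800x^3 + 66000x^2 - 20000x. Since p(0) = det(-L) = 0, x divides p(x). There is one zero in the spectrum, matching the 1 component.

x^10 - 30x^9 + 390x^8 - 2880x^7 + 13305x^6 - 39882x^5 + 77640x^4 - 94800x^3 + 66000x^2 - 20000x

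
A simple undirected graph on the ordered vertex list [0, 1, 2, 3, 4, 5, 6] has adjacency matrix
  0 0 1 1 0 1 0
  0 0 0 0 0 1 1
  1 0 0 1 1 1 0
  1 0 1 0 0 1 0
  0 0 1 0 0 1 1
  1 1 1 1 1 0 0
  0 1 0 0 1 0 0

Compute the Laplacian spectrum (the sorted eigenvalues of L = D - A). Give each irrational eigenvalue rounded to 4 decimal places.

Each diagonal entry of L is the vertex degree and each off-diagonal entry is -1 where an edge is present, 0 otherwise; in the order [0, 1, 2, 3, 4, 5, 6] the diagonal is [3, 2, 4, 3, 3, 5, 2]. The multiplicity of 0 as a Laplacian eigenvalue equals the number of connected components. The eigenvalues sum to 22, which equals trace(L) = 2|E|. By the matrix-tree theorem the graph has (1/7) * product of the nonzero eigenvalues = 144 spanning trees.

[0, 1.0148, 2.3474, 3.3425, 4, 5.1494, 6.1458]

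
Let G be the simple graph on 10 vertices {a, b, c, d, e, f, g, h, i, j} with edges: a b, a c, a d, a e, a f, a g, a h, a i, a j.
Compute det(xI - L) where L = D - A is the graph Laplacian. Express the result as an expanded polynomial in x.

Each diagonal entry of L is the vertex degree and each off-diagonal entry is -1 where an edge is present, 0 otherwise; in the order [a, b, c, d, e, f, g, h, i, j] the diagonal is [9, 1, 1, 1, 1, 1, 1, 1, 1, 1]. The eigenvalues of L are [0, 1, 1, 1, 1, 1, 1, 1, 1, 10]; the characteristic polynomial is the product of (x - lambda_i), which multiplies out to x^10 - 18x^9 + 108x^8 - 336x^7 + 630x^6 - 756x^5 + 588x^4 - 288x^3 + 81x^2 - 10x. The coefficient of x^9 equals -trace(L) = -18, matching the sum of degrees. By the matrix-tree theorem the graph has (1/10) * product of the nonzero eigenvalues = 1 spanning tree.

x^10 - 18x^9 + 108x^8 - 336x^7 + 630x^6 - 756x^5 + 588x^4 - 288x^3 + 81x^2 - 10x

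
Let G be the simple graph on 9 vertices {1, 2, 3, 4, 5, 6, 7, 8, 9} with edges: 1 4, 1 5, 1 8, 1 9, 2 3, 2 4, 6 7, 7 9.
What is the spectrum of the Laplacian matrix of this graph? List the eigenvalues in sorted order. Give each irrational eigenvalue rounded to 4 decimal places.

[0, 0.1981, 0.4116, 1, 1.4064, 1.5550, 3, 3.2470, 5.1819]

Reading degrees in the order [1, 2, 3, 4, 5, 6, 7, 8, 9] gives [4, 2, 1, 2, 1, 1, 2, 1, 2]; set D = diag(4, 2, 1, 2, 1, 1, 2, 1, 2) and form L = D - A. Since every row of L sums to 0, the all-ones vector is in the kernel and 0 is an eigenvalue. The eigenvalues sum to 16, which equals trace(L) = 2|E|.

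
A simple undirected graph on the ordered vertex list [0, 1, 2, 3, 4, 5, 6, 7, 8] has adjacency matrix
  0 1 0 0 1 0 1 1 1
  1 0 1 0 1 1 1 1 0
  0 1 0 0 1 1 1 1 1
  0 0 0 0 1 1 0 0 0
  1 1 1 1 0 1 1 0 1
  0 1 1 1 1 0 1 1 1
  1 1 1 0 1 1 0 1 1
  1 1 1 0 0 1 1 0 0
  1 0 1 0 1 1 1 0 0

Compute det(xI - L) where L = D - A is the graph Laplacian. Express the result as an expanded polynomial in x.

Reading degrees in the order [0, 1, 2, 3, 4, 5, 6, 7, 8] gives [5, 6, 6, 2, 7, 7, 7, 5, 5]; set D = diag(5, 6, 6, 2, 7, 7, 7, 5, 5) and form L = D - A. Computing det(xI - L) by cofactor expansion (or equivalently via sum-over-permutations) gives x^9 - 50x^8 + 1076x^7 - 12986x^6 + 95834x^5 - 440946x^4 + 1227666x^3 - 1872796x^2 + 1178721x. The coefficient of x^8 equals -trace(L) = -50, matching the sum of degrees. The eigenvalues sum to 50, which equals trace(L) = 2|E|.

x^9 - 50x^8 + 1076x^7 - 12986x^6 + 95834x^5 - 440946x^4 + 1227666x^3 - 1872796x^2 + 1178721x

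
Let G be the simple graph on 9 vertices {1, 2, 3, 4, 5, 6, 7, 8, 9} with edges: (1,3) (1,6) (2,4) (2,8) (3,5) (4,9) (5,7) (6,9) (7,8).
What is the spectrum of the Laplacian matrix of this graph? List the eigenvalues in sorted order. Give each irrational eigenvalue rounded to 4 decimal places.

[0, 0.4679, 0.4679, 1.6527, 1.6527, 3, 3, 3.8794, 3.8794]

Each diagonal entry of L is the vertex degree and each off-diagonal entry is -1 where an edge is present, 0 otherwise; in the order [1, 2, 3, 4, 5, 6, 7, 8, 9] the diagonal is [2, 2, 2, 2, 2, 2, 2, 2, 2]. Diagonalising L (or applying a numerical eigensolver to the 9x9 matrix) gives the spectrum above. The largest eigenvalue, 3.8794, is at most the vertex count 9.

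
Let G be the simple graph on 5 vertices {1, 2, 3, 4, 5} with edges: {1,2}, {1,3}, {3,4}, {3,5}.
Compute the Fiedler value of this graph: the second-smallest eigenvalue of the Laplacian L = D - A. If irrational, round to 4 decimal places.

0.5188

Each diagonal entry of L is the vertex degree and each off-diagonal entry is -1 where an edge is present, 0 otherwise; in the order [1, 2, 3, 4, 5] the diagonal is [2, 1, 3, 1, 1]. The smallest Laplacian eigenvalue is always 0. The next one, lambda_2 = 0.5188, measures how hard the graph is to disconnect: larger values mean better connectivity. The largest eigenvalue, 4.1701, is at most the vertex count 5. There is one zero in the spectrum, matching the 1 component.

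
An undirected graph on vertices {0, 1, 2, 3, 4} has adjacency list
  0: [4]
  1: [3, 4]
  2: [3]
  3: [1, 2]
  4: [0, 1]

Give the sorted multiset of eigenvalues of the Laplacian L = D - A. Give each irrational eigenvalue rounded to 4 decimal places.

[0, 0.3820, 1.3820, 2.6180, 3.6180]

Each diagonal entry of L is the vertex degree and each off-diagonal entry is -1 where an edge is present, 0 otherwise; in the order [0, 1, 2, 3, 4] the diagonal is [1, 2, 1, 2, 2]. Diagonalising L (or applying a numerical eigensolver to the 5x5 matrix) gives the spectrum above. The largest eigenvalue, 3.6180, is at most the vertex count 5. By the matrix-tree theorem the graph has (1/5) * product of the nonzero eigenvalues = 1 spanning tree.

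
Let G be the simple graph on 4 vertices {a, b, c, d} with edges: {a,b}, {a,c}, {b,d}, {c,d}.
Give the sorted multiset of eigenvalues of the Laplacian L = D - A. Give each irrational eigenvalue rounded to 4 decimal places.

[0, 2, 2, 4]

Reading degrees in the order [a, b, c, d] gives [2, 2, 2, 2]; set D = diag(2, 2, 2, 2) and form L = D - A. L is symmetric positive semidefinite, so every eigenvalue is real and nonnegative. By the matrix-tree theorem the graph has (1/4) * product of the nonzero eigenvalues = 4 spanning trees. The largest eigenvalue, 4, is at most the vertex count 4.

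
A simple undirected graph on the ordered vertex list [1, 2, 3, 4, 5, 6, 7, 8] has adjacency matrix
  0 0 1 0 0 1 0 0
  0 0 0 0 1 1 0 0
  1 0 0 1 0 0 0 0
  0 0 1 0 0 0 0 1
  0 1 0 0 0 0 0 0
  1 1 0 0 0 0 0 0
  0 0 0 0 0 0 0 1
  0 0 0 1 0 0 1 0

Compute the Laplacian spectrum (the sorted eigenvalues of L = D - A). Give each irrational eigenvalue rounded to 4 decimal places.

With the vertex order [1, 2, 3, 4, 5, 6, 7, 8], the degrees are [2, 2, 2, 2, 1, 2, 1, 2], giving D = diag(2, 2, 2, 2, 1, 2, 1, 2) and L = D - A. L is symmetric positive semidefinite, so every eigenvalue is real and nonnegative. The largest eigenvalue, 3.8478, is at most the vertex count 8. By the matrix-tree theorem the graph has (1/8) * product of the nonzero eigenvalues = 1 spanning tree.

[0, 0.1522, 0.5858, 1.2346, 2, 2.7654, 3.4142, 3.8478]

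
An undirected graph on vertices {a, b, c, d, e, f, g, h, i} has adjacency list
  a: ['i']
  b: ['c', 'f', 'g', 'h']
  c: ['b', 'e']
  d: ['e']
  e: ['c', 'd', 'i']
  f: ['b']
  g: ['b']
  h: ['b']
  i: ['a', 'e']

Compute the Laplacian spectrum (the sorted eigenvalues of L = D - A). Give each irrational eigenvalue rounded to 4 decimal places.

[0, 0.1884, 0.6144, 1, 1, 1.5333, 2.3798, 4.1545, 5.1296]

With the vertex order [a, b, c, d, e, f, g, h, i], the degrees are [1, 4, 2, 1, 3, 1, 1, 1, 2], giving D = diag(1, 4, 2, 1, 3, 1, 1, 1, 2) and L = D - A. Since every row of L sums to 0, the all-ones vector is in the kernel and 0 is an eigenvalue. The largest eigenvalue, 5.1296, is at most the vertex count 9.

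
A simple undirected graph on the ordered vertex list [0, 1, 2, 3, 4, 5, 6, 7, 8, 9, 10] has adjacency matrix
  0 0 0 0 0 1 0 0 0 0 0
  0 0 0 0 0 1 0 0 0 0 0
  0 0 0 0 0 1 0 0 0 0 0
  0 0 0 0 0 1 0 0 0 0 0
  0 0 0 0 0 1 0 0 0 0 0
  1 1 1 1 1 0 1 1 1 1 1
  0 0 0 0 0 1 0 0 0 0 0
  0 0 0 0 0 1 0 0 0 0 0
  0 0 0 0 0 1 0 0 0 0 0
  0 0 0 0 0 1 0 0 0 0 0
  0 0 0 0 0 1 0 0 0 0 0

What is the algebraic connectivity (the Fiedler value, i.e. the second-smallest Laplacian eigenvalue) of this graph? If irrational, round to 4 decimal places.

1

With the vertex order [0, 1, 2, 3, 4, 5, 6, 7, 8, 9, 10], the degrees are [1, 1, 1, 1, 1, 10, 1, 1, 1, 1, 1], giving D = diag(1, 1, 1, 1, 1, 10, 1, 1, 1, 1, 1) and L = D - A. Computing the eigenvalues of L and sorting gives [0, 1, 1, 1, 1, 1, 1, 1, 1, 1, 11]. The Fiedler value lambda_2 = 1 is strictly positive, so the graph is connected. By the matrix-tree theorem the graph has (1/11) * product of the nonzero eigenvalues = 1 spanning tree.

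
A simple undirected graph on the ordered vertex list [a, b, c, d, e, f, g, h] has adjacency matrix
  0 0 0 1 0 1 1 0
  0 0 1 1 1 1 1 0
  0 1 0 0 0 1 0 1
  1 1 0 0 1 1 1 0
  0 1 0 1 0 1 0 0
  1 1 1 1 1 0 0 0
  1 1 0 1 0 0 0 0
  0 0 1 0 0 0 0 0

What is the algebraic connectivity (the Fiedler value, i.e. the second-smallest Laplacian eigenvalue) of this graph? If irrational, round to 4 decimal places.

0.6837

With the vertex order [a, b, c, d, e, f, g, h], the degrees are [3, 5, 3, 5, 3, 5, 3, 1], giving D = diag(3, 5, 3, 5, 3, 5, 3, 1) and L = D - A. Computing the eigenvalues of L and sorting gives [0, 0.6837, 2.3472, 3.1597, 3.5858, 5.5121, 6.2973, 6.4142]. The Fiedler value lambda_2 = 0.6837 is strictly positive, so the graph is connected. There is one zero in the spectrum, matching the 1 component.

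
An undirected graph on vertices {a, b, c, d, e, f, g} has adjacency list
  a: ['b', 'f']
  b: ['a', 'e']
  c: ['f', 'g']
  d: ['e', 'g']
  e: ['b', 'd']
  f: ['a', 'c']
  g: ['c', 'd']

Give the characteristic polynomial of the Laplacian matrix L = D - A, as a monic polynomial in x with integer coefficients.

With the vertex order [a, b, c, d, e, f, g], the degrees are [2, 2, 2, 2, 2, 2, 2], giving D = diag(2, 2, 2, 2, 2, 2, 2) and L = D - A. L has integer entries, so p(x) = det(xI - L) has integer coefficients. Expanding the determinant yields x^7 - 14x^6 + 77x^5 - 210x^4 + 294x^3 - 196x^2 + 49x. The constant term is 0 because L is singular (the all-ones vector lies in its kernel). The largest eigenvalue, 3.8019, is at most the vertex count 7.

x^7 - 14x^6 + 77x^5 - 210x^4 + 294x^3 - 196x^2 + 49x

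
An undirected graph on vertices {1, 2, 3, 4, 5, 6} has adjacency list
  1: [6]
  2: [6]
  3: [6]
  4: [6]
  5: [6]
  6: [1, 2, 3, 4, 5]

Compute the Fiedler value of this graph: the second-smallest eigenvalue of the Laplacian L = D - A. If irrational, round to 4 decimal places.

Reading degrees in the order [1, 2, 3, 4, 5, 6] gives [1, 1, 1, 1, 1, 5]; set D = diag(1, 1, 1, 1, 1, 5) and form L = D - A. Computing the eigenvalues of L and sorting gives [0, 1, 1, 1, 1, 6]. The Fiedler value lambda_2 = 1 is strictly positive, so the graph is connected. The eigenvalues sum to 10, which equals trace(L) = 2|E|.

1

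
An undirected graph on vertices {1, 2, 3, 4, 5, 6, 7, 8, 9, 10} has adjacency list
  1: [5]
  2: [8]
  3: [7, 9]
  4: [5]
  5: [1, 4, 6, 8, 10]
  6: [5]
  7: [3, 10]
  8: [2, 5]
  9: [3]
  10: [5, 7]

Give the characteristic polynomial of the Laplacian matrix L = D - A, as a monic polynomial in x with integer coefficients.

Reading degrees in the order [1, 2, 3, 4, 5, 6, 7, 8, 9, 10] gives [1, 1, 2, 1, 5, 1, 2, 2, 1, 2]; set D = diag(1, 1, 2, 1, 5, 1, 2, 2, 1, 2) and form L = D - A. L has integer entries, so p(x) = det(xI - L) has integer coefficients. Expanding the determinant yields x^10 - 18x^9 + 130x^8 - 496x^7 + 1101x^6 - 1470x^5 + 1174x^4 - 534x^3 + 122x^2 - 10x. The constant term is 0 because L is singular (the all-ones vector lies in its kernel). There is one zero in the spectrum, matching the 1 component.

x^10 - 18x^9 + 130x^8 - 496x^7 + 1101x^6 - 1470x^5 + 1174x^4 - 534x^3 + 122x^2 - 10x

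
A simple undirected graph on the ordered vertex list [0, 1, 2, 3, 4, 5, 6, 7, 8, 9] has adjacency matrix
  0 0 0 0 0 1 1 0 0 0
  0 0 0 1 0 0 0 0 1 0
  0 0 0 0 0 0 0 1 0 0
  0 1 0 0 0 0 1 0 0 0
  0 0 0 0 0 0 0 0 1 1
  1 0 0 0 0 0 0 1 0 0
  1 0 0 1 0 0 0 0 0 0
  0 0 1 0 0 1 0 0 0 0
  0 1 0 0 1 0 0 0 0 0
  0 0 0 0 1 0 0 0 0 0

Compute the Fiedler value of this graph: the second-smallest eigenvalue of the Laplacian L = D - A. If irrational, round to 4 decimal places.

Reading degrees in the order [0, 1, 2, 3, 4, 5, 6, 7, 8, 9] gives [2, 2, 1, 2, 2, 2, 2, 2, 2, 1]; set D = diag(2, 2, 1, 2, 2, 2, 2, 2, 2, 1) and form L = D - A. Computing the eigenvalues of L and sorting gives [0, 0.0979, 0.3820, 0.8244, 1.3820, 2, 2.6180, 3.1756, 3.6180, 3.9021]. The Fiedler value lambda_2 = 0.0979 is strictly positive, so the graph is connected. There is one zero in the spectrum, matching the 1 component.

0.0979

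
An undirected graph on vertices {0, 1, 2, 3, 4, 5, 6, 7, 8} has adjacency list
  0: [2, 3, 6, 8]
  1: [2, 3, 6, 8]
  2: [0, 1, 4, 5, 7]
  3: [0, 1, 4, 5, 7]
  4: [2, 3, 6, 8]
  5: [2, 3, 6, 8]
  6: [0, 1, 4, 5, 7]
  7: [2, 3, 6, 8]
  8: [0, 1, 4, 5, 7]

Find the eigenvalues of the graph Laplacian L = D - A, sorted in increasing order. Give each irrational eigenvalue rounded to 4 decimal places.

[0, 4, 4, 4, 4, 5, 5, 5, 9]

With the vertex order [0, 1, 2, 3, 4, 5, 6, 7, 8], the degrees are [4, 4, 5, 5, 4, 4, 5, 4, 5], giving D = diag(4, 4, 5, 5, 4, 4, 5, 4, 5) and L = D - A. The multiplicity of 0 as a Laplacian eigenvalue equals the number of connected components. The single zero eigenvalue shows the graph is connected. There is one zero in the spectrum, matching the 1 component. The largest eigenvalue, 9, is at most the vertex count 9.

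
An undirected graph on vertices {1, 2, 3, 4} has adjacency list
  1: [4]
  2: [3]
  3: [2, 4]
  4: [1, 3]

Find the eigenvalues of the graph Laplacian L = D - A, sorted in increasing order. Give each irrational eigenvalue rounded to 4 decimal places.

[0, 0.5858, 2, 3.4142]

Each diagonal entry of L is the vertex degree and each off-diagonal entry is -1 where an edge is present, 0 otherwise; in the order [1, 2, 3, 4] the diagonal is [1, 1, 2, 2]. L is symmetric positive semidefinite, so every eigenvalue is real and nonnegative. The largest eigenvalue, 3.4142, is at most the vertex count 4.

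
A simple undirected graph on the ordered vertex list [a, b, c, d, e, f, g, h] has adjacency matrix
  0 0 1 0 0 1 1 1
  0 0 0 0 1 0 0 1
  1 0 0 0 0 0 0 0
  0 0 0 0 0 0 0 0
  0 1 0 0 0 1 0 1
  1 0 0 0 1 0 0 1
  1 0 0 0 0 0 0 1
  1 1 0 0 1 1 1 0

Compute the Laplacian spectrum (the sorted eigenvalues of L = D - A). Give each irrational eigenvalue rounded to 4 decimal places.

Reading degrees in the order [a, b, c, d, e, f, g, h] gives [4, 2, 1, 0, 3, 3, 2, 5]; set D = diag(4, 2, 1, 0, 3, 3, 2, 5) and form L = D - A. The multiplicity of 0 as a Laplacian eigenvalue equals the number of connected components. The 2 zero eigenvalues correspond to the 2 connected components. The eigenvalues sum to 20, which equals trace(L) = 2|E|. There are 2 zeros in the spectrum, matching the 2 components.

[0, 0, 0.7971, 1.6120, 2.4285, 3.9643, 5.1226, 6.0755]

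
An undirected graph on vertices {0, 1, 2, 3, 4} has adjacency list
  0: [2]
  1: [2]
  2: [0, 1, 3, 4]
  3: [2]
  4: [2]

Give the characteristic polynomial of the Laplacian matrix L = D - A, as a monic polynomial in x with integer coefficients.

With the vertex order [0, 1, 2, 3, 4], the degrees are [1, 1, 4, 1, 1], giving D = diag(1, 1, 4, 1, 1) and L = D - A. Computing det(xI - L) by cofactor expansion (or equivalently via sum-over-permutations) gives x^5 - 8x^4 + 18x^3 - 16x^2 + 5x. The coefficient of x^4 equals -trace(L) = -8, matching the sum of degrees. The largest eigenvalue, 5, is at most the vertex count 5.

x^5 - 8x^4 + 18x^3 - 16x^2 + 5x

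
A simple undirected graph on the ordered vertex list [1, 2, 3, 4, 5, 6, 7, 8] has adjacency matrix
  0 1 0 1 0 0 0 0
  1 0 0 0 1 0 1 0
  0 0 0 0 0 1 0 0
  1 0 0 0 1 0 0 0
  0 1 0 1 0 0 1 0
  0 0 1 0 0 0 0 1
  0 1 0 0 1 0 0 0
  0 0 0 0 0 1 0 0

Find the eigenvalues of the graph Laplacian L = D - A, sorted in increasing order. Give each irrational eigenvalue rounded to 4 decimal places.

[0, 0, 1, 1.3820, 2.3820, 3, 3.6180, 4.6180]

Reading degrees in the order [1, 2, 3, 4, 5, 6, 7, 8] gives [2, 3, 1, 2, 3, 2, 2, 1]; set D = diag(2, 3, 1, 2, 3, 2, 2, 1) and form L = D - A. Diagonalising L (or applying a numerical eigensolver to the 8x8 matrix) gives the spectrum above. The 2 zero eigenvalues correspond to the 2 connected components. There are 2 zeros in the spectrum, matching the 2 components.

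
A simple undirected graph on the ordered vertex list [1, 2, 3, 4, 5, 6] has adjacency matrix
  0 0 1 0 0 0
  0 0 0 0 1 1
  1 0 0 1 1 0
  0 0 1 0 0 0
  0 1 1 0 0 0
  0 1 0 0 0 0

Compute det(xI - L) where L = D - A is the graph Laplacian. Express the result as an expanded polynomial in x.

With the vertex order [1, 2, 3, 4, 5, 6], the degrees are [1, 2, 3, 1, 2, 1], giving D = diag(1, 2, 3, 1, 2, 1) and L = D - A. L has integer entries, so p(x) = det(xI - L) has integer coefficients. Expanding the determinant yields x^6 - 10x^5 + 35x^4 - 52x^3 + 32x^2 - 6x. Since p(0) = det(-L) = 0, x divides p(x).

x^6 - 10x^5 + 35x^4 - 52x^3 + 32x^2 - 6x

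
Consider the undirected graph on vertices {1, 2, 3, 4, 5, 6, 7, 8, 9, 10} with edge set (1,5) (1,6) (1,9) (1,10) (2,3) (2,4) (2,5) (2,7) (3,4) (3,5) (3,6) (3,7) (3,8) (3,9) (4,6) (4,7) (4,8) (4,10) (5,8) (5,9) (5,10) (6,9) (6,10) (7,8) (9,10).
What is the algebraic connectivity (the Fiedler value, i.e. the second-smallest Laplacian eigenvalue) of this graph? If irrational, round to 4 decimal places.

1.9312

Reading degrees in the order [1, 2, 3, 4, 5, 6, 7, 8, 9, 10] gives [4, 4, 7, 6, 6, 5, 4, 4, 5, 5]; set D = diag(4, 4, 7, 6, 6, 5, 4, 4, 5, 5) and form L = D - A. The smallest Laplacian eigenvalue is always 0. The next one, lambda_2 = 1.9312, measures how hard the graph is to disconnect: larger values mean better connectivity. The eigenvalues sum to 50, which equals trace(L) = 2|E|.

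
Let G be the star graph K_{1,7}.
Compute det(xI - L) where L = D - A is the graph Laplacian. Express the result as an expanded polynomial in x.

x^8 - 14x^7 + 63x^6 - 140x^5 + 175x^4 - 126x^3 + 49x^2 - 8x

The graph has 8 vertices and degree multiset [7, 1, 1, 1, 1, 1, 1, 1]; D is the diagonal matrix of degrees and L = D - A. The eigenvalues of L are [0, 1, 1, 1, 1, 1, 1, 8]; the characteristic polynomial is the product of (x - lambda_i), which multiplies out to x^8 - 14x^7 + 63x^6 - 140x^5 + 175x^4 - 126x^3 + 49x^2 - 8x. Since p(0) = det(-L) = 0, x divides p(x). The eigenvalues sum to 14, which equals trace(L) = 2|E|. There is one zero in the spectrum, matching the 1 component.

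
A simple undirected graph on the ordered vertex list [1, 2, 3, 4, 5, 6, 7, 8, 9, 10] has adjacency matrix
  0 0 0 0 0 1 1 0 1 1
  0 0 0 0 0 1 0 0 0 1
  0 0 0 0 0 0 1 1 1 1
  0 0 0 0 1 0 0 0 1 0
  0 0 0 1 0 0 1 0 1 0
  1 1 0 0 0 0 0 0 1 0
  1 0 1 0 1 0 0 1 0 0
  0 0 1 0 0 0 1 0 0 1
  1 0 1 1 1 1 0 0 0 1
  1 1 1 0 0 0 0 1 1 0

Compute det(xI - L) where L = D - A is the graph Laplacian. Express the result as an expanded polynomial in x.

x^10 - 36x^9 + 558x^8 - 4878x^7 + 26441x^6 - 91876x^5 + 203853x^4 - 277168x^3 + 208421x^2 - 65750x

With the vertex order [1, 2, 3, 4, 5, 6, 7, 8, 9, 10], the degrees are [4, 2, 4, 2, 3, 3, 4, 3, 6, 5], giving D = diag(4, 2, 4, 2, 3, 3, 4, 3, 6, 5) and L = D - A. Computing det(xI - L) by cofactor expansion (or equivalently via sum-over-permutations) gives x^10 - 36x^9 + 558x^8 - 4878x^7 + 26441x^6 - 91876x^5 + 203853x^4 - 277168x^3 + 208421x^2 - 65750x. The constant term is 0 because L is singular (the all-ones vector lies in its kernel).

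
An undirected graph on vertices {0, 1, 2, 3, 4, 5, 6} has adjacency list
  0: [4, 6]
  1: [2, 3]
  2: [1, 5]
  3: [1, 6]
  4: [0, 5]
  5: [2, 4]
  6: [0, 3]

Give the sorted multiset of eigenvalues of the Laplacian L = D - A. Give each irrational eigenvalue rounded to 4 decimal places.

[0, 0.7530, 0.7530, 2.4450, 2.4450, 3.8019, 3.8019]

Each diagonal entry of L is the vertex degree and each off-diagonal entry is -1 where an edge is present, 0 otherwise; in the order [0, 1, 2, 3, 4, 5, 6] the diagonal is [2, 2, 2, 2, 2, 2, 2]. Since every row of L sums to 0, the all-ones vector is in the kernel and 0 is an eigenvalue. The eigenvalues sum to 14, which equals trace(L) = 2|E|.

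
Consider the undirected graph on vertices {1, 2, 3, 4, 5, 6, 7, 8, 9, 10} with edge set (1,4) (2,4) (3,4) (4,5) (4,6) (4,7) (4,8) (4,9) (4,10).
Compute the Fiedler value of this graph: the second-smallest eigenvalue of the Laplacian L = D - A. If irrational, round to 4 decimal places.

1

With the vertex order [1, 2, 3, 4, 5, 6, 7, 8, 9, 10], the degrees are [1, 1, 1, 9, 1, 1, 1, 1, 1, 1], giving D = diag(1, 1, 1, 9, 1, 1, 1, 1, 1, 1) and L = D - A. The sorted Laplacian eigenvalues are [0, 1, 1, 1, 1, 1, 1, 1, 1, 10]; the algebraic connectivity is the second entry, 1. The eigenvalues sum to 18, which equals trace(L) = 2|E|. There is one zero in the spectrum, matching the 1 component.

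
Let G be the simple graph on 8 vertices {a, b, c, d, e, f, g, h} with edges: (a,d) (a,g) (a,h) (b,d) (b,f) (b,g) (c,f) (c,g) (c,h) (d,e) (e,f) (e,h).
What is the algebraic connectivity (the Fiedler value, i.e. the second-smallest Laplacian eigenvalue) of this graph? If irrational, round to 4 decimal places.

Each diagonal entry of L is the vertex degree and each off-diagonal entry is -1 where an edge is present, 0 otherwise; in the order [a, b, c, d, e, f, g, h] the diagonal is [3, 3, 3, 3, 3, 3, 3, 3]. The sorted Laplacian eigenvalues are [0, 2, 2, 2, 4, 4, 4, 6]; the algebraic connectivity is the second entry, 2.

2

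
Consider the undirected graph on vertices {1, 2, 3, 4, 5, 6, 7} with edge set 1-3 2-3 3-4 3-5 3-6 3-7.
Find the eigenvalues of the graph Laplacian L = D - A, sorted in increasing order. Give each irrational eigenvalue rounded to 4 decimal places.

[0, 1, 1, 1, 1, 1, 7]

Reading degrees in the order [1, 2, 3, 4, 5, 6, 7] gives [1, 1, 6, 1, 1, 1, 1]; set D = diag(1, 1, 6, 1, 1, 1, 1) and form L = D - A. Since every row of L sums to 0, the all-ones vector is in the kernel and 0 is an eigenvalue. The single zero eigenvalue shows the graph is connected.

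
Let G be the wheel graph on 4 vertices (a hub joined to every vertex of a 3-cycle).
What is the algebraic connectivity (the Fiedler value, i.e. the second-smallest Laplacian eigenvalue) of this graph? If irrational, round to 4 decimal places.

4

The graph has 4 vertices and degree multiset [3, 3, 3, 3]; D is the diagonal matrix of degrees and L = D - A. Computing the eigenvalues of L and sorting gives [0, 4, 4, 4]. The Fiedler value lambda_2 = 4 is strictly positive, so the graph is connected.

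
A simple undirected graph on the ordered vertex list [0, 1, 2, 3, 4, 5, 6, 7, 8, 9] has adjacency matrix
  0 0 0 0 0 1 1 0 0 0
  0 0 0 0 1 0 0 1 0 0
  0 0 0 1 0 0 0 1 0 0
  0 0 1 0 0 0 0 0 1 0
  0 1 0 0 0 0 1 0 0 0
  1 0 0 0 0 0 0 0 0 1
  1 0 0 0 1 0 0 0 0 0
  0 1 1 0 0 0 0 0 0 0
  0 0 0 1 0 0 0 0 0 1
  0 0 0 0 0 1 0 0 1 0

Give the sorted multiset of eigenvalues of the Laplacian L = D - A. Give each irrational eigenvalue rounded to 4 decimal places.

Each diagonal entry of L is the vertex degree and each off-diagonal entry is -1 where an edge is present, 0 otherwise; in the order [0, 1, 2, 3, 4, 5, 6, 7, 8, 9] the diagonal is [2, 2, 2, 2, 2, 2, 2, 2, 2, 2]. Diagonalising L (or applying a numerical eigensolver to the 10x10 matrix) gives the spectrum above. The single zero eigenvalue shows the graph is connected. There is one zero in the spectrum, matching the 1 component. The eigenvalues sum to 20, which equals trace(L) = 2|E|.

[0, 0.3820, 0.3820, 1.3820, 1.3820, 2.6180, 2.6180, 3.6180, 3.6180, 4]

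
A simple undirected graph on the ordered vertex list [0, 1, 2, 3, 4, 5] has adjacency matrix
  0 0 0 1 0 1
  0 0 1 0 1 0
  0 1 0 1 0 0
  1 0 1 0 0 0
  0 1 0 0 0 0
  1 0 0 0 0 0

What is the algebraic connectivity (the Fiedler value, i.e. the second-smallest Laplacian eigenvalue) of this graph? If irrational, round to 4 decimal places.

Reading degrees in the order [0, 1, 2, 3, 4, 5] gives [2, 2, 2, 2, 1, 1]; set D = diag(2, 2, 2, 2, 1, 1) and form L = D - A. The smallest Laplacian eigenvalue is always 0. The next one, lambda_2 = 0.2679, measures how hard the graph is to disconnect: larger values mean better connectivity. By the matrix-tree theorem the graph has (1/6) * product of the nonzero eigenvalues = 1 spanning tree.

0.2679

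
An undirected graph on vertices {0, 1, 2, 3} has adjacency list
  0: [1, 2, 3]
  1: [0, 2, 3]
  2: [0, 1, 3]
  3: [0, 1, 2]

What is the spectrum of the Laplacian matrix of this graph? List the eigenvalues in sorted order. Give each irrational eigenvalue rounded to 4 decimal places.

With the vertex order [0, 1, 2, 3], the degrees are [3, 3, 3, 3], giving D = diag(3, 3, 3, 3) and L = D - A. Diagonalising L (or applying a numerical eigensolver to the 4x4 matrix) gives the spectrum above. The single zero eigenvalue shows the graph is connected. The eigenvalues sum to 12, which equals trace(L) = 2|E|.

[0, 4, 4, 4]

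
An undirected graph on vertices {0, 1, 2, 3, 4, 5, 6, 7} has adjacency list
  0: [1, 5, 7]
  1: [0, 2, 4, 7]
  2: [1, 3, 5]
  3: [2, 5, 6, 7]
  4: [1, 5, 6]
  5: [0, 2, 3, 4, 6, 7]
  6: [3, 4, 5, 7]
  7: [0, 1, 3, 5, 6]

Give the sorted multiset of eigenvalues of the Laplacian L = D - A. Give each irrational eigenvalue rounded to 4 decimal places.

Reading degrees in the order [0, 1, 2, 3, 4, 5, 6, 7] gives [3, 4, 3, 4, 3, 6, 4, 5]; set D = diag(3, 4, 3, 4, 3, 6, 4, 5) and form L = D - A. The multiplicity of 0 as a Laplacian eigenvalue equals the number of connected components. The single zero eigenvalue shows the graph is connected. The largest eigenvalue, 7.3711, is at most the vertex count 8.

[0, 2.5245, 2.5858, 3.0833, 4.7844, 5.4142, 6.2368, 7.3711]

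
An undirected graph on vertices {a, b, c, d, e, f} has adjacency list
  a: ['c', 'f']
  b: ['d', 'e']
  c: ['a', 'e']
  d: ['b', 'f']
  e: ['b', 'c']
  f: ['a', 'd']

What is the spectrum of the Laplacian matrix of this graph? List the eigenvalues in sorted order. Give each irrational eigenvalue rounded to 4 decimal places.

[0, 1, 1, 3, 3, 4]

Each diagonal entry of L is the vertex degree and each off-diagonal entry is -1 where an edge is present, 0 otherwise; in the order [a, b, c, d, e, f] the diagonal is [2, 2, 2, 2, 2, 2]. Since every row of L sums to 0, the all-ones vector is in the kernel and 0 is an eigenvalue. The single zero eigenvalue shows the graph is connected.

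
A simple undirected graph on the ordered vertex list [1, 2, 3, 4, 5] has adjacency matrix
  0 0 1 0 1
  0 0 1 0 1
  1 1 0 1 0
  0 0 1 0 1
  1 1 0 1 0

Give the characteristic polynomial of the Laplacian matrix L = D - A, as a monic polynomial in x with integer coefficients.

x^5 - 12x^4 + 51x^3 - 92x^2 + 60x

With the vertex order [1, 2, 3, 4, 5], the degrees are [2, 2, 3, 2, 3], giving D = diag(2, 2, 3, 2, 3) and L = D - A. L has integer entries, so p(x) = det(xI - L) has integer coefficients. Expanding the determinant yields x^5 - 12x^4 + 51x^3 - 92x^2 + 60x. The coefficient of x^4 equals -trace(L) = -12, matching the sum of degrees.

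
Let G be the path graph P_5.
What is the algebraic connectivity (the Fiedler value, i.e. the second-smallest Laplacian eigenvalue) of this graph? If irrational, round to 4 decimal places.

The graph has 5 vertices and degree multiset [2, 2, 2, 1, 1]; D is the diagonal matrix of degrees and L = D - A. Computing the eigenvalues of L and sorting gives [0, 0.3820, 1.3820, 2.6180, 3.6180]. The Fiedler value lambda_2 = 0.3820 is strictly positive, so the graph is connected. The eigenvalues sum to 8, which equals trace(L) = 2|E|.

0.3820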